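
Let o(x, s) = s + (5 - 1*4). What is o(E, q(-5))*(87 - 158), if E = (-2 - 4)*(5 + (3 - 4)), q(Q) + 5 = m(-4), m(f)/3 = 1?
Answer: 71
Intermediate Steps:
m(f) = 3 (m(f) = 3*1 = 3)
q(Q) = -2 (q(Q) = -5 + 3 = -2)
E = -24 (E = -6*(5 - 1) = -6*4 = -24)
o(x, s) = 1 + s (o(x, s) = s + (5 - 4) = s + 1 = 1 + s)
o(E, q(-5))*(87 - 158) = (1 - 2)*(87 - 158) = -1*(-71) = 71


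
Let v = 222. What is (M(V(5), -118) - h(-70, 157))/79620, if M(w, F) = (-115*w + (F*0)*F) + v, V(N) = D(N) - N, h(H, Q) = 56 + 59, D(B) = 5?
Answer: 107/79620 ≈ 0.0013439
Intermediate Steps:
h(H, Q) = 115
V(N) = 5 - N
M(w, F) = 222 - 115*w (M(w, F) = (-115*w + (F*0)*F) + 222 = (-115*w + 0*F) + 222 = (-115*w + 0) + 222 = -115*w + 222 = 222 - 115*w)
(M(V(5), -118) - h(-70, 157))/79620 = ((222 - 115*(5 - 1*5)) - 1*115)/79620 = ((222 - 115*(5 - 5)) - 115)*(1/79620) = ((222 - 115*0) - 115)*(1/79620) = ((222 + 0) - 115)*(1/79620) = (222 - 115)*(1/79620) = 107*(1/79620) = 107/79620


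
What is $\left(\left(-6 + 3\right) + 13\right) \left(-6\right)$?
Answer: $-60$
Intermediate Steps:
$\left(\left(-6 + 3\right) + 13\right) \left(-6\right) = \left(-3 + 13\right) \left(-6\right) = 10 \left(-6\right) = -60$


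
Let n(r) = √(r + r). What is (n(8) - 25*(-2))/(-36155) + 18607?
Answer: 672736031/36155 ≈ 18607.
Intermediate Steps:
n(r) = √2*√r (n(r) = √(2*r) = √2*√r)
(n(8) - 25*(-2))/(-36155) + 18607 = (√2*√8 - 25*(-2))/(-36155) + 18607 = (√2*(2*√2) + 50)*(-1/36155) + 18607 = (4 + 50)*(-1/36155) + 18607 = 54*(-1/36155) + 18607 = -54/36155 + 18607 = 672736031/36155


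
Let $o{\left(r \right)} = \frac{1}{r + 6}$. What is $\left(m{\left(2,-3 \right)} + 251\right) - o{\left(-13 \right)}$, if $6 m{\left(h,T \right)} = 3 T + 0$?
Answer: $\frac{3495}{14} \approx 249.64$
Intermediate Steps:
$m{\left(h,T \right)} = \frac{T}{2}$ ($m{\left(h,T \right)} = \frac{3 T + 0}{6} = \frac{3 T}{6} = \frac{T}{2}$)
$o{\left(r \right)} = \frac{1}{6 + r}$
$\left(m{\left(2,-3 \right)} + 251\right) - o{\left(-13 \right)} = \left(\frac{1}{2} \left(-3\right) + 251\right) - \frac{1}{6 - 13} = \left(- \frac{3}{2} + 251\right) - \frac{1}{-7} = \frac{499}{2} - - \frac{1}{7} = \frac{499}{2} + \frac{1}{7} = \frac{3495}{14}$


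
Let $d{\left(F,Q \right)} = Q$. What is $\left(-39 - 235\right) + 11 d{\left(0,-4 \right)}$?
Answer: $-318$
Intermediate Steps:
$\left(-39 - 235\right) + 11 d{\left(0,-4 \right)} = \left(-39 - 235\right) + 11 \left(-4\right) = \left(-39 - 235\right) - 44 = -274 - 44 = -318$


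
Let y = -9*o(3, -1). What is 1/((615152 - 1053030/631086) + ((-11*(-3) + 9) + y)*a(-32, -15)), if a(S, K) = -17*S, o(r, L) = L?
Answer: 105181/67620268671 ≈ 1.5555e-6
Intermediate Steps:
y = 9 (y = -9*(-1) = 9)
1/((615152 - 1053030/631086) + ((-11*(-3) + 9) + y)*a(-32, -15)) = 1/((615152 - 1053030/631086) + ((-11*(-3) + 9) + 9)*(-17*(-32))) = 1/((615152 - 1053030/631086) + ((33 + 9) + 9)*544) = 1/((615152 - 1*175505/105181) + (42 + 9)*544) = 1/((615152 - 175505/105181) + 51*544) = 1/(64702127007/105181 + 27744) = 1/(67620268671/105181) = 105181/67620268671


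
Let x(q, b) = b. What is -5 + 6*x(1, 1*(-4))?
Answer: -29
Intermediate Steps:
-5 + 6*x(1, 1*(-4)) = -5 + 6*(1*(-4)) = -5 + 6*(-4) = -5 - 24 = -29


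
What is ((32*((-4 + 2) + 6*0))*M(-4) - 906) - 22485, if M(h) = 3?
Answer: -23583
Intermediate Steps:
((32*((-4 + 2) + 6*0))*M(-4) - 906) - 22485 = ((32*((-4 + 2) + 6*0))*3 - 906) - 22485 = ((32*(-2 + 0))*3 - 906) - 22485 = ((32*(-2))*3 - 906) - 22485 = (-64*3 - 906) - 22485 = (-192 - 906) - 22485 = -1098 - 22485 = -23583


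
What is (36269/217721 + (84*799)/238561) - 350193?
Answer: -1069935877831664/3055278793 ≈ -3.5019e+5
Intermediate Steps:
(36269/217721 + (84*799)/238561) - 350193 = (36269*(1/217721) + 67116*(1/238561)) - 350193 = (36269/217721 + 3948/14033) - 350193 = 1368525385/3055278793 - 350193 = -1069935877831664/3055278793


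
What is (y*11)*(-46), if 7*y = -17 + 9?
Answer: 4048/7 ≈ 578.29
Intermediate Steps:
y = -8/7 (y = (-17 + 9)/7 = (⅐)*(-8) = -8/7 ≈ -1.1429)
(y*11)*(-46) = -8/7*11*(-46) = -88/7*(-46) = 4048/7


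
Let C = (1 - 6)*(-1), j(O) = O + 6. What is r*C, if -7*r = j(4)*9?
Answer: -450/7 ≈ -64.286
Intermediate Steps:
j(O) = 6 + O
C = 5 (C = -5*(-1) = 5)
r = -90/7 (r = -(6 + 4)*9/7 = -10*9/7 = -1/7*90 = -90/7 ≈ -12.857)
r*C = -90/7*5 = -450/7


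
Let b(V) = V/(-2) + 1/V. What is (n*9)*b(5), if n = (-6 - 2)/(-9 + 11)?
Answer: 414/5 ≈ 82.800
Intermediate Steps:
b(V) = 1/V - V/2 (b(V) = V*(-1/2) + 1/V = -V/2 + 1/V = 1/V - V/2)
n = -4 (n = -8/2 = -8*1/2 = -4)
(n*9)*b(5) = (-4*9)*(1/5 - 1/2*5) = -36*(1/5 - 5/2) = -36*(-23/10) = 414/5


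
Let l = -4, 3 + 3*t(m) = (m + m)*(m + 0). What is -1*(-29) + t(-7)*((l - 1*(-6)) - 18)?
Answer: -1433/3 ≈ -477.67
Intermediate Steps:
t(m) = -1 + 2*m²/3 (t(m) = -1 + ((m + m)*(m + 0))/3 = -1 + ((2*m)*m)/3 = -1 + (2*m²)/3 = -1 + 2*m²/3)
-1*(-29) + t(-7)*((l - 1*(-6)) - 18) = -1*(-29) + (-1 + (⅔)*(-7)²)*((-4 - 1*(-6)) - 18) = 29 + (-1 + (⅔)*49)*((-4 + 6) - 18) = 29 + (-1 + 98/3)*(2 - 18) = 29 + (95/3)*(-16) = 29 - 1520/3 = -1433/3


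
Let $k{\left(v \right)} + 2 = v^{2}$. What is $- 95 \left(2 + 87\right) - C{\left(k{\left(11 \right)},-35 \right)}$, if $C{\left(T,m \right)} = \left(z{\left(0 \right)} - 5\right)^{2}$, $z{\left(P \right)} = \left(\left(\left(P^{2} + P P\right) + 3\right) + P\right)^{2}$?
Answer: $-8471$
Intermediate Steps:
$z{\left(P \right)} = \left(3 + P + 2 P^{2}\right)^{2}$ ($z{\left(P \right)} = \left(\left(\left(P^{2} + P^{2}\right) + 3\right) + P\right)^{2} = \left(\left(2 P^{2} + 3\right) + P\right)^{2} = \left(\left(3 + 2 P^{2}\right) + P\right)^{2} = \left(3 + P + 2 P^{2}\right)^{2}$)
$k{\left(v \right)} = -2 + v^{2}$
$C{\left(T,m \right)} = 16$ ($C{\left(T,m \right)} = \left(\left(3 + 0 + 2 \cdot 0^{2}\right)^{2} - 5\right)^{2} = \left(\left(3 + 0 + 2 \cdot 0\right)^{2} - 5\right)^{2} = \left(\left(3 + 0 + 0\right)^{2} - 5\right)^{2} = \left(3^{2} - 5\right)^{2} = \left(9 - 5\right)^{2} = 4^{2} = 16$)
$- 95 \left(2 + 87\right) - C{\left(k{\left(11 \right)},-35 \right)} = - 95 \left(2 + 87\right) - 16 = \left(-95\right) 89 - 16 = -8455 - 16 = -8471$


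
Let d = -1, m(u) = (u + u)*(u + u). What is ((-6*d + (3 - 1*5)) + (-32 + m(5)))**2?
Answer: 5184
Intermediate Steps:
m(u) = 4*u**2 (m(u) = (2*u)*(2*u) = 4*u**2)
((-6*d + (3 - 1*5)) + (-32 + m(5)))**2 = ((-6*(-1) + (3 - 1*5)) + (-32 + 4*5**2))**2 = ((6 + (3 - 5)) + (-32 + 4*25))**2 = ((6 - 2) + (-32 + 100))**2 = (4 + 68)**2 = 72**2 = 5184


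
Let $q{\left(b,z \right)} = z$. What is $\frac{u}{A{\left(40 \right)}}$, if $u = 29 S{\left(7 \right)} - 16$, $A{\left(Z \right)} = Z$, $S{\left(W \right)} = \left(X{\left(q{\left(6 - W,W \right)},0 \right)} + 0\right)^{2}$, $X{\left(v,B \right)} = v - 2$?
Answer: $\frac{709}{40} \approx 17.725$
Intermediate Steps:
$X{\left(v,B \right)} = -2 + v$ ($X{\left(v,B \right)} = v - 2 = -2 + v$)
$S{\left(W \right)} = \left(-2 + W\right)^{2}$ ($S{\left(W \right)} = \left(\left(-2 + W\right) + 0\right)^{2} = \left(-2 + W\right)^{2}$)
$u = 709$ ($u = 29 \left(-2 + 7\right)^{2} - 16 = 29 \cdot 5^{2} - 16 = 29 \cdot 25 - 16 = 725 - 16 = 709$)
$\frac{u}{A{\left(40 \right)}} = \frac{709}{40}$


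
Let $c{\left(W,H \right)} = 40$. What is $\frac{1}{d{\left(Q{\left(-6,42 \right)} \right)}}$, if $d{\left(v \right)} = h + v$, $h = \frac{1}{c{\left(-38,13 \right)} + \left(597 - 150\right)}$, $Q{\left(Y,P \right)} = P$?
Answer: $\frac{487}{20455} \approx 0.023808$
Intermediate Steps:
$h = \frac{1}{487}$ ($h = \frac{1}{40 + \left(597 - 150\right)} = \frac{1}{40 + 447} = \frac{1}{487} \approx 0.0020534$)
$d{\left(v \right)} = \frac{1}{487} + v$
$\frac{1}{d{\left(Q{\left(-6,42 \right)} \right)}} = \frac{1}{\frac{1}{487} + 42} = \frac{1}{\frac{20455}{487}} = \frac{487}{20455}$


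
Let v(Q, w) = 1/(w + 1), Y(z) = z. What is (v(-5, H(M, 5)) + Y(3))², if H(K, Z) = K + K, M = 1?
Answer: 100/9 ≈ 11.111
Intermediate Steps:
H(K, Z) = 2*K
v(Q, w) = 1/(1 + w)
(v(-5, H(M, 5)) + Y(3))² = (1/(1 + 2*1) + 3)² = (1/(1 + 2) + 3)² = (1/3 + 3)² = (⅓ + 3)² = (10/3)² = 100/9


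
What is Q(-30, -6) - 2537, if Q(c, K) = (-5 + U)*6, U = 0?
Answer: -2567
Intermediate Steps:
Q(c, K) = -30 (Q(c, K) = (-5 + 0)*6 = -5*6 = -30)
Q(-30, -6) - 2537 = -30 - 2537 = -2567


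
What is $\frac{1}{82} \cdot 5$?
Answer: $\frac{5}{82} \approx 0.060976$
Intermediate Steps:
$\frac{1}{82} \cdot 5 = \frac{5}{82}$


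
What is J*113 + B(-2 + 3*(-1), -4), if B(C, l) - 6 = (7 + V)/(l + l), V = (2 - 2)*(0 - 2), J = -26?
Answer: -23463/8 ≈ -2932.9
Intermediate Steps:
V = 0 (V = 0*(-2) = 0)
B(C, l) = 6 + 7/(2*l) (B(C, l) = 6 + (7 + 0)/(l + l) = 6 + 7/((2*l)) = 6 + 7*(1/(2*l)) = 6 + 7/(2*l))
J*113 + B(-2 + 3*(-1), -4) = -26*113 + (6 + (7/2)/(-4)) = -2938 + (6 + (7/2)*(-¼)) = -2938 + (6 - 7/8) = -2938 + 41/8 = -23463/8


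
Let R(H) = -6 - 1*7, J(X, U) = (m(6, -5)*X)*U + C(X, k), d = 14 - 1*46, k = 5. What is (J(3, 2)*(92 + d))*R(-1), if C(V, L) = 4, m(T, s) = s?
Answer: 20280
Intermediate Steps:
d = -32 (d = 14 - 46 = -32)
J(X, U) = 4 - 5*U*X (J(X, U) = (-5*X)*U + 4 = -5*U*X + 4 = 4 - 5*U*X)
R(H) = -13 (R(H) = -6 - 7 = -13)
(J(3, 2)*(92 + d))*R(-1) = ((4 - 5*2*3)*(92 - 32))*(-13) = ((4 - 30)*60)*(-13) = -26*60*(-13) = -1560*(-13) = 20280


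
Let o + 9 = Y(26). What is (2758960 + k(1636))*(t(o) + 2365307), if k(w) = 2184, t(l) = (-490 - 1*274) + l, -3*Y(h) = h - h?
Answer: 6528818866896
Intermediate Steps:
Y(h) = 0 (Y(h) = -(h - h)/3 = -⅓*0 = 0)
o = -9 (o = -9 + 0 = -9)
t(l) = -764 + l (t(l) = (-490 - 274) + l = -764 + l)
(2758960 + k(1636))*(t(o) + 2365307) = (2758960 + 2184)*((-764 - 9) + 2365307) = 2761144*(-773 + 2365307) = 2761144*2364534 = 6528818866896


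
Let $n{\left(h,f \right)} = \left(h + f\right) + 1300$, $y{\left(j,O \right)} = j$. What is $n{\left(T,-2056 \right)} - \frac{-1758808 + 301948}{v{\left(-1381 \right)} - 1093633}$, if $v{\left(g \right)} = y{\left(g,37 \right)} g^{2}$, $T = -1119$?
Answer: $- \frac{2470203516555}{1317441487} \approx -1875.0$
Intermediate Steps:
$n{\left(h,f \right)} = 1300 + f + h$ ($n{\left(h,f \right)} = \left(f + h\right) + 1300 = 1300 + f + h$)
$v{\left(g \right)} = g^{3}$ ($v{\left(g \right)} = g g^{2} = g^{3}$)
$n{\left(T,-2056 \right)} - \frac{-1758808 + 301948}{v{\left(-1381 \right)} - 1093633} = \left(1300 - 2056 - 1119\right) - \frac{-1758808 + 301948}{\left(-1381\right)^{3} - 1093633} = -1875 - - \frac{1456860}{-2633789341 - 1093633} = -1875 - - \frac{1456860}{-2634882974} = -1875 - \left(-1456860\right) \left(- \frac{1}{2634882974}\right) = -1875 - \frac{728430}{1317441487} = - \frac{2470203516555}{1317441487}$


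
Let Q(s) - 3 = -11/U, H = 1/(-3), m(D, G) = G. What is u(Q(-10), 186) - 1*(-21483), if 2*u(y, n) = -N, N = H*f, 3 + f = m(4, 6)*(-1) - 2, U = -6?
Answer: 128887/6 ≈ 21481.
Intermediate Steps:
H = -⅓ ≈ -0.33333
f = -11 (f = -3 + (6*(-1) - 2) = -3 + (-6 - 2) = -3 - 8 = -11)
Q(s) = 29/6 (Q(s) = 3 - 11/(-6) = 3 - 11*(-⅙) = 3 + 11/6 = 29/6)
N = 11/3 (N = -⅓*(-11) = 11/3 ≈ 3.6667)
u(y, n) = -11/6 (u(y, n) = (-1*11/3)/2 = (½)*(-11/3) = -11/6)
u(Q(-10), 186) - 1*(-21483) = -11/6 - 1*(-21483) = -11/6 + 21483 = 128887/6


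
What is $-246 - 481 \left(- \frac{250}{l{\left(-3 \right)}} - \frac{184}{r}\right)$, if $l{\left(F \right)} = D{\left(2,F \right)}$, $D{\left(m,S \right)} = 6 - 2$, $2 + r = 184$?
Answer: $\frac{424239}{14} \approx 30303.0$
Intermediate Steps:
$r = 182$ ($r = -2 + 184 = 182$)
$D{\left(m,S \right)} = 4$ ($D{\left(m,S \right)} = 6 - 2 = 4$)
$l{\left(F \right)} = 4$
$-246 - 481 \left(- \frac{250}{l{\left(-3 \right)}} - \frac{184}{r}\right) = -246 - 481 \left(- \frac{250}{4} - \frac{184}{182}\right) = -246 - 481 \left(\left(-250\right) \frac{1}{4} - \frac{92}{91}\right) = -246 - 481 \left(- \frac{125}{2} - \frac{92}{91}\right) = -246 - - \frac{427683}{14} = -246 + \frac{427683}{14} = \frac{424239}{14}$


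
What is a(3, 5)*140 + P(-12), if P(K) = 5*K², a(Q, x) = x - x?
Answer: 720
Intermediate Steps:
a(Q, x) = 0
a(3, 5)*140 + P(-12) = 0*140 + 5*(-12)² = 0 + 5*144 = 0 + 720 = 720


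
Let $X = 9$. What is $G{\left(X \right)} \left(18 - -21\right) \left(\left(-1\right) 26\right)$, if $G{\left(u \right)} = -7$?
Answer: $7098$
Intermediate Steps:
$G{\left(X \right)} \left(18 - -21\right) \left(\left(-1\right) 26\right) = - 7 \left(18 - -21\right) \left(\left(-1\right) 26\right) = - 7 \left(18 + 21\right) \left(-26\right) = \left(-7\right) 39 \left(-26\right) = \left(-273\right) \left(-26\right) = 7098$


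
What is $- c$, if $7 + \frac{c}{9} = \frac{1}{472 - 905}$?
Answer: $\frac{27288}{433} \approx 63.021$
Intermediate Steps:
$c = - \frac{27288}{433}$ ($c = -63 + \frac{9}{472 - 905} = -63 + \frac{9}{-433} = -63 + 9 \left(- \frac{1}{433}\right) = -63 - \frac{9}{433} = - \frac{27288}{433} \approx -63.021$)
$- c = \left(-1\right) \left(- \frac{27288}{433}\right) = \frac{27288}{433}$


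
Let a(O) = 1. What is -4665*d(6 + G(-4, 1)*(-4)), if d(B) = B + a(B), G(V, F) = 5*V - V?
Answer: -331215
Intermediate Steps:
G(V, F) = 4*V
d(B) = 1 + B (d(B) = B + 1 = 1 + B)
-4665*d(6 + G(-4, 1)*(-4)) = -4665*(1 + (6 + (4*(-4))*(-4))) = -4665*(1 + (6 - 16*(-4))) = -4665*(1 + (6 + 64)) = -4665*(1 + 70) = -4665*71 = -331215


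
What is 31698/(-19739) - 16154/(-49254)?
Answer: -621194743/486112353 ≈ -1.2779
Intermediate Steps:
31698/(-19739) - 16154/(-49254) = 31698*(-1/19739) - 16154*(-1/49254) = -31698/19739 + 8077/24627 = -621194743/486112353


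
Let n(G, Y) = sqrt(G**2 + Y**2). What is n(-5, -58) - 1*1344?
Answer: -1344 + sqrt(3389) ≈ -1285.8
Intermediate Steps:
n(-5, -58) - 1*1344 = sqrt((-5)**2 + (-58)**2) - 1*1344 = sqrt(25 + 3364) - 1344 = sqrt(3389) - 1344 = -1344 + sqrt(3389)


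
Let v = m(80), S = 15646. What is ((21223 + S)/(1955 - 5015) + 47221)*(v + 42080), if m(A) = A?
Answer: 17912964484/9 ≈ 1.9903e+9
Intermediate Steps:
v = 80
((21223 + S)/(1955 - 5015) + 47221)*(v + 42080) = ((21223 + 15646)/(1955 - 5015) + 47221)*(80 + 42080) = (36869/(-3060) + 47221)*42160 = (36869*(-1/3060) + 47221)*42160 = (-36869/3060 + 47221)*42160 = (144459391/3060)*42160 = 17912964484/9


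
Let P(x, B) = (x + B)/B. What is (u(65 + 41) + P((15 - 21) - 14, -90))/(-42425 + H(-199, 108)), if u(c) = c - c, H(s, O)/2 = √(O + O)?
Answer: -466675/16198917849 - 44*√6/5399639283 ≈ -2.8829e-5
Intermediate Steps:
P(x, B) = (B + x)/B
H(s, O) = 2*√2*√O (H(s, O) = 2*√(O + O) = 2*√(2*O) = 2*(√2*√O) = 2*√2*√O)
u(c) = 0
(u(65 + 41) + P((15 - 21) - 14, -90))/(-42425 + H(-199, 108)) = (0 + (-90 + ((15 - 21) - 14))/(-90))/(-42425 + 2*√2*√108) = (0 - (-90 + (-6 - 14))/90)/(-42425 + 2*√2*(6*√3)) = (0 - (-90 - 20)/90)/(-42425 + 12*√6) = (0 - 1/90*(-110))/(-42425 + 12*√6) = (0 + 11/9)/(-42425 + 12*√6) = 11/(9*(-42425 + 12*√6))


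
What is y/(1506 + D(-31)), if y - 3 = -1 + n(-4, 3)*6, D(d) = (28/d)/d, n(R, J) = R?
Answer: -10571/723647 ≈ -0.014608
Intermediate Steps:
D(d) = 28/d²
y = -22 (y = 3 + (-1 - 4*6) = 3 + (-1 - 24) = 3 - 25 = -22)
y/(1506 + D(-31)) = -22/(1506 + 28/(-31)²) = -22/(1506 + 28*(1/961)) = -22/(1506 + 28/961) = -22/(1447294/961) = (961/1447294)*(-22) = -10571/723647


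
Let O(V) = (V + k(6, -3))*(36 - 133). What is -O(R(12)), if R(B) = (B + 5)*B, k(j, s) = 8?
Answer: 20564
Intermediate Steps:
R(B) = B*(5 + B) (R(B) = (5 + B)*B = B*(5 + B))
O(V) = -776 - 97*V (O(V) = (V + 8)*(36 - 133) = (8 + V)*(-97) = -776 - 97*V)
-O(R(12)) = -(-776 - 1164*(5 + 12)) = -(-776 - 1164*17) = -(-776 - 97*204) = -(-776 - 19788) = -1*(-20564) = 20564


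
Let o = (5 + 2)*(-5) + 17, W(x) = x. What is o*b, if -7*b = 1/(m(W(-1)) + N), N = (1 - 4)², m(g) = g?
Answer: 9/28 ≈ 0.32143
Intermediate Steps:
N = 9 (N = (-3)² = 9)
o = -18 (o = 7*(-5) + 17 = -35 + 17 = -18)
b = -1/56 (b = -1/(7*(-1 + 9)) = -⅐/8 = -⅐*⅛ = -1/56 ≈ -0.017857)
o*b = -18*(-1/56) = 9/28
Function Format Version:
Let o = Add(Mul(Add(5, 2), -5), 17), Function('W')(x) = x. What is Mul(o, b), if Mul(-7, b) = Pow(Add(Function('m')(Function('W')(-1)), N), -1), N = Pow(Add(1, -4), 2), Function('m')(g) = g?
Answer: Rational(9, 28) ≈ 0.32143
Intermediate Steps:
N = 9 (N = Pow(-3, 2) = 9)
o = -18 (o = Add(Mul(7, -5), 17) = Add(-35, 17) = -18)
b = Rational(-1, 56) (b = Mul(Rational(-1, 7), Pow(Add(-1, 9), -1)) = Mul(Rational(-1, 7), Pow(8, -1)) = Mul(Rational(-1, 7), Rational(1, 8)) = Rational(-1, 56) ≈ -0.017857)
Mul(o, b) = Mul(-18, Rational(-1, 56)) = Rational(9, 28)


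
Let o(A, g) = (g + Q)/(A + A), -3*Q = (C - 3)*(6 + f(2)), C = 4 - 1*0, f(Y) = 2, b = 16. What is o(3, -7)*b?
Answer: -232/9 ≈ -25.778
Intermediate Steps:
C = 4 (C = 4 + 0 = 4)
Q = -8/3 (Q = -(4 - 3)*(6 + 2)/3 = -8/3 ≈ -2.6667)
o(A, g) = (-8/3 + g)/(2*A) (o(A, g) = (g - 8/3)/(A + A) = (-8/3 + g)/((2*A)) = (-8/3 + g)*(1/(2*A)) = (-8/3 + g)/(2*A))
o(3, -7)*b = ((⅙)*(-8 + 3*(-7))/3)*16 = ((⅙)*(⅓)*(-8 - 21))*16 = ((⅙)*(⅓)*(-29))*16 = -29/18*16 = -232/9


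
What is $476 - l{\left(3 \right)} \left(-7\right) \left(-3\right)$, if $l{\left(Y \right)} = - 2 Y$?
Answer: $602$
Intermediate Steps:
$476 - l{\left(3 \right)} \left(-7\right) \left(-3\right) = 476 - \left(-2\right) 3 \left(-7\right) \left(-3\right) = 476 - \left(-6\right) \left(-7\right) \left(-3\right) = 476 - 42 \left(-3\right) = 476 - -126 = 476 + 126 = 602$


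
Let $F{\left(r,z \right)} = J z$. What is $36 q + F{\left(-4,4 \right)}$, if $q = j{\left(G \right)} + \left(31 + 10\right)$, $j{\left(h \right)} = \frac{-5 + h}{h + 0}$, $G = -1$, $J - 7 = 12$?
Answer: $1768$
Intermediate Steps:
$J = 19$ ($J = 7 + 12 = 19$)
$j{\left(h \right)} = \frac{-5 + h}{h}$
$q = 47$ ($q = \frac{-5 - 1}{-1} + \left(31 + 10\right) = \left(-1\right) \left(-6\right) + 41 = 6 + 41 = 47$)
$F{\left(r,z \right)} = 19 z$
$36 q + F{\left(-4,4 \right)} = 36 \cdot 47 + 19 \cdot 4 = 1692 + 76 = 1768$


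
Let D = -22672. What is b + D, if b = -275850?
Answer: -298522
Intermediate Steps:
b + D = -275850 - 22672 = -298522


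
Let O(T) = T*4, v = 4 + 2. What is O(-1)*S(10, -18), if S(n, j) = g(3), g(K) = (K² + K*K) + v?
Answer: -96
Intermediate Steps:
v = 6
g(K) = 6 + 2*K² (g(K) = (K² + K*K) + 6 = (K² + K²) + 6 = 2*K² + 6 = 6 + 2*K²)
S(n, j) = 24 (S(n, j) = 6 + 2*3² = 6 + 2*9 = 6 + 18 = 24)
O(T) = 4*T
O(-1)*S(10, -18) = (4*(-1))*24 = -4*24 = -96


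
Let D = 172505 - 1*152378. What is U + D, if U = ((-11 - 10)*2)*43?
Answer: 18321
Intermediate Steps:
D = 20127 (D = 172505 - 152378 = 20127)
U = -1806 (U = -21*2*43 = -42*43 = -1806)
U + D = -1806 + 20127 = 18321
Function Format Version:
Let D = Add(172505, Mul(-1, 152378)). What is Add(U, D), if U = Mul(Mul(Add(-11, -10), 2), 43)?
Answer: 18321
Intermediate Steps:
D = 20127 (D = Add(172505, -152378) = 20127)
U = -1806 (U = Mul(Mul(-21, 2), 43) = Mul(-42, 43) = -1806)
Add(U, D) = Add(-1806, 20127) = 18321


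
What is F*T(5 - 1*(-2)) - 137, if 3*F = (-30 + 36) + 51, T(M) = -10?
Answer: -327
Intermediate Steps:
F = 19 (F = ((-30 + 36) + 51)/3 = (6 + 51)/3 = (⅓)*57 = 19)
F*T(5 - 1*(-2)) - 137 = 19*(-10) - 137 = -190 - 137 = -327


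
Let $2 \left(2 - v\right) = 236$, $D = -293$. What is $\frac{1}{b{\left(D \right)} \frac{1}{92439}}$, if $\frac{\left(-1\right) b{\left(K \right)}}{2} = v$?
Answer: $\frac{92439}{232} \approx 398.44$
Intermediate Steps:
$v = -116$ ($v = 2 - 118 = -116$)
$b{\left(K \right)} = 232$ ($b{\left(K \right)} = \left(-2\right) \left(-116\right) = 232$)
$\frac{1}{b{\left(D \right)} \frac{1}{92439}} = \frac{1}{232 \cdot \frac{1}{92439}} = \frac{1}{\frac{232}{92439}} = \frac{92439}{232}$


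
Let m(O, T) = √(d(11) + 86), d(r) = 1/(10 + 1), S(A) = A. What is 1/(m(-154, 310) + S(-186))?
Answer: -2046/379609 - √10417/379609 ≈ -0.0056586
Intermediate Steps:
d(r) = 1/11
m(O, T) = √10417/11 (m(O, T) = √(1/11 + 86) = √(947/11) = √10417/11)
1/(m(-154, 310) + S(-186)) = 1/(√10417/11 - 186) = 1/(-186 + √10417/11)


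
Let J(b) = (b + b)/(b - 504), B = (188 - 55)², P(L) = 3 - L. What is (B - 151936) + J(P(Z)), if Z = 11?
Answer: -4295903/32 ≈ -1.3425e+5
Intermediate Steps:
B = 17689 (B = 133² = 17689)
J(b) = 2*b/(-504 + b) (J(b) = (2*b)/(-504 + b) = 2*b/(-504 + b))
(B - 151936) + J(P(Z)) = (17689 - 151936) + 2*(3 - 1*11)/(-504 + (3 - 1*11)) = -134247 + 2*(3 - 11)/(-504 + (3 - 11)) = -134247 + 2*(-8)/(-504 - 8) = -134247 + 2*(-8)/(-512) = -134247 + 2*(-8)*(-1/512) = -134247 + 1/32 = -4295903/32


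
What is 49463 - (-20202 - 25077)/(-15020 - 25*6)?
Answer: 750308431/15170 ≈ 49460.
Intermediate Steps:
49463 - (-20202 - 25077)/(-15020 - 25*6) = 49463 - (-45279)/(-15020 - 150) = 49463 - (-45279)/(-15170) = 49463 - (-45279)*(-1)/15170 = 49463 - 1*45279/15170 = 49463 - 45279/15170 = 750308431/15170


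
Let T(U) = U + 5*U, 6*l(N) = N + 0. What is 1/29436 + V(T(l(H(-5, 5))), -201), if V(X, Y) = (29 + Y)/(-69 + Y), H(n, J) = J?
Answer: 843877/1324620 ≈ 0.63707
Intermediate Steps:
l(N) = N/6 (l(N) = (N + 0)/6 = N/6)
T(U) = 6*U
V(X, Y) = (29 + Y)/(-69 + Y)
1/29436 + V(T(l(H(-5, 5))), -201) = 1/29436 + (29 - 201)/(-69 - 201) = 1/29436 - 172/(-270) = 1/29436 - 1/270*(-172) = 1/29436 + 86/135 = 843877/1324620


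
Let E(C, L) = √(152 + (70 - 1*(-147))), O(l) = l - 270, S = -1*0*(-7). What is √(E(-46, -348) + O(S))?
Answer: √(-270 + 3*√41) ≈ 15.836*I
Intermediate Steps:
S = 0 (S = 0*(-7) = 0)
O(l) = -270 + l
E(C, L) = 3*√41 (E(C, L) = √(152 + (70 + 147)) = √(152 + 217) = √369 = 3*√41)
√(E(-46, -348) + O(S)) = √(3*√41 + (-270 + 0)) = √(3*√41 - 270) = √(-270 + 3*√41)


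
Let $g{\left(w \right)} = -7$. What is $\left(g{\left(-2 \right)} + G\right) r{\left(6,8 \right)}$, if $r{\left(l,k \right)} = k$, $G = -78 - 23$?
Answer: $-864$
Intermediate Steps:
$G = -101$
$\left(g{\left(-2 \right)} + G\right) r{\left(6,8 \right)} = \left(-7 - 101\right) 8 = \left(-108\right) 8 = -864$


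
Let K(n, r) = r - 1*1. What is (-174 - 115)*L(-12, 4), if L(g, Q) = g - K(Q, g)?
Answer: -289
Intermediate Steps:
K(n, r) = -1 + r (K(n, r) = r - 1 = -1 + r)
L(g, Q) = 1 (L(g, Q) = g - (-1 + g) = g + (1 - g) = 1)
(-174 - 115)*L(-12, 4) = (-174 - 115)*1 = -289*1 = -289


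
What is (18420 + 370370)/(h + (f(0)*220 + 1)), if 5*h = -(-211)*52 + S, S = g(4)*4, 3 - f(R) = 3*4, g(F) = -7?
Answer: 1943950/1049 ≈ 1853.1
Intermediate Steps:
f(R) = -9 (f(R) = 3 - 3*4 = 3 - 1*12 = 3 - 12 = -9)
S = -28 (S = -7*4 = -28)
h = 10944/5 (h = (-(-211)*52 - 28)/5 = (-211*(-52) - 28)/5 = (10972 - 28)/5 = (⅕)*10944 = 10944/5 ≈ 2188.8)
(18420 + 370370)/(h + (f(0)*220 + 1)) = (18420 + 370370)/(10944/5 + (-9*220 + 1)) = 388790/(10944/5 + (-1980 + 1)) = 388790/(10944/5 - 1979) = 388790/(1049/5) = 388790*(5/1049) = 1943950/1049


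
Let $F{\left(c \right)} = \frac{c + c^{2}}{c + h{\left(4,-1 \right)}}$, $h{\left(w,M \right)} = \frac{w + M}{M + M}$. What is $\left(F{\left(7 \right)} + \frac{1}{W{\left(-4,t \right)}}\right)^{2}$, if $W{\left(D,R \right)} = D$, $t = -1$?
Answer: $\frac{190969}{1936} \approx 98.641$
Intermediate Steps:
$h{\left(w,M \right)} = \frac{M + w}{2 M}$
$F{\left(c \right)} = \frac{c + c^{2}}{- \frac{3}{2} + c}$ ($F{\left(c \right)} = \frac{c + c^{2}}{c + \frac{-1 + 4}{2 \left(-1\right)}} = \frac{c + c^{2}}{c + \frac{1}{2} \left(-1\right) 3} = \frac{c + c^{2}}{c - \frac{3}{2}} = \frac{c + c^{2}}{- \frac{3}{2} + c}$)
$\left(F{\left(7 \right)} + \frac{1}{W{\left(-4,t \right)}}\right)^{2} = \left(2 \cdot 7 \frac{1}{-3 + 2 \cdot 7} \left(1 + 7\right) + \frac{1}{-4}\right)^{2} = \left(2 \cdot 7 \frac{1}{-3 + 14} \cdot 8 - \frac{1}{4}\right)^{2} = \left(2 \cdot 7 \cdot \frac{1}{11} \cdot 8 - \frac{1}{4}\right)^{2} = \left(\frac{112}{11} - \frac{1}{4}\right)^{2} = \left(\frac{437}{44}\right)^{2} = \frac{190969}{1936}$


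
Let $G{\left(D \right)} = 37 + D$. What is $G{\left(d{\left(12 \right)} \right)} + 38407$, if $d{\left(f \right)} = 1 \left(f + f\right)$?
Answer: $38468$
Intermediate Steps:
$d{\left(f \right)} = 2 f$ ($d{\left(f \right)} = 1 \cdot 2 f = 2 f$)
$G{\left(d{\left(12 \right)} \right)} + 38407 = \left(37 + 2 \cdot 12\right) + 38407 = \left(37 + 24\right) + 38407 = 61 + 38407 = 38468$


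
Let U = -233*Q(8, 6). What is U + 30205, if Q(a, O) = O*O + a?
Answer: 19953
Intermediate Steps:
Q(a, O) = a + O² (Q(a, O) = O² + a = a + O²)
U = -10252 (U = -233*(8 + 6²) = -233*(8 + 36) = -233*44 = -10252)
U + 30205 = -10252 + 30205 = 19953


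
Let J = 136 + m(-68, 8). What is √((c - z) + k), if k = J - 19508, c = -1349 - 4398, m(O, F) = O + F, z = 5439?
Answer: 27*I*√42 ≈ 174.98*I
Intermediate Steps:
m(O, F) = F + O
c = -5747
J = 76 (J = 136 + (8 - 68) = 136 - 60 = 76)
k = -19432 (k = 76 - 19508 = -19432)
√((c - z) + k) = √((-5747 - 1*5439) - 19432) = √((-5747 - 5439) - 19432) = √(-11186 - 19432) = √(-30618) = 27*I*√42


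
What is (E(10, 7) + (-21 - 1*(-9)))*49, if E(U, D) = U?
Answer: -98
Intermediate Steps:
(E(10, 7) + (-21 - 1*(-9)))*49 = (10 + (-21 - 1*(-9)))*49 = (10 + (-21 + 9))*49 = (10 - 12)*49 = -2*49 = -98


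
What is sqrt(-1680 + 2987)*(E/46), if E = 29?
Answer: 29*sqrt(1307)/46 ≈ 22.792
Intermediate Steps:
sqrt(-1680 + 2987)*(E/46) = sqrt(-1680 + 2987)*(29/46) = sqrt(1307)*(29*(1/46)) = sqrt(1307)*(29/46) = 29*sqrt(1307)/46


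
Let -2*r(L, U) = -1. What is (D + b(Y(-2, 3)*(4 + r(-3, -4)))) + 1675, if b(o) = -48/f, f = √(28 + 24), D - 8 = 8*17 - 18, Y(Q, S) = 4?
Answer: 1801 - 24*√13/13 ≈ 1794.3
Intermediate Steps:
r(L, U) = ½ (r(L, U) = -½*(-1) = ½)
D = 126 (D = 8 + (8*17 - 18) = 8 + (136 - 18) = 8 + 118 = 126)
f = 2*√13 (f = √52 = 2*√13 ≈ 7.2111)
b(o) = -24*√13/13 (b(o) = -48*√13/26 = -24*√13/13)
(D + b(Y(-2, 3)*(4 + r(-3, -4)))) + 1675 = (126 - 24*√13/13) + 1675 = 1801 - 24*√13/13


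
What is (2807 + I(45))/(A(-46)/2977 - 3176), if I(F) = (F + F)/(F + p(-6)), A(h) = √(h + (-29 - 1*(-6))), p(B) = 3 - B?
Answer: -237169925868304/268188351967119 - 25084202*I*√69/268188351967119 ≈ -0.88434 - 7.7694e-7*I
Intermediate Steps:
A(h) = √(-23 + h) (A(h) = √(h + (-29 + 6)) = √(h - 23) = √(-23 + h))
I(F) = 2*F/(9 + F) (I(F) = (F + F)/(F + (3 - 1*(-6))) = (2*F)/(F + (3 + 6)) = (2*F)/(F + 9) = (2*F)/(9 + F) = 2*F/(9 + F))
(2807 + I(45))/(A(-46)/2977 - 3176) = (2807 + 2*45/(9 + 45))/(√(-23 - 46)/2977 - 3176) = (2807 + 2*45/54)/(√(-69)*(1/2977) - 3176) = (2807 + 2*45*(1/54))/((I*√69)*(1/2977) - 3176) = (2807 + 5/3)/(I*√69/2977 - 3176) = 8426/(3*(-3176 + I*√69/2977))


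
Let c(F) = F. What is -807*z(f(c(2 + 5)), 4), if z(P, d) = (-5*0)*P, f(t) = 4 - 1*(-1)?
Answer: 0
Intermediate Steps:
f(t) = 5 (f(t) = 4 + 1 = 5)
z(P, d) = 0 (z(P, d) = 0*P = 0)
-807*z(f(c(2 + 5)), 4) = -807*0 = 0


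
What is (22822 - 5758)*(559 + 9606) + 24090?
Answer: 173479650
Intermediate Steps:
(22822 - 5758)*(559 + 9606) + 24090 = 17064*10165 + 24090 = 173455560 + 24090 = 173479650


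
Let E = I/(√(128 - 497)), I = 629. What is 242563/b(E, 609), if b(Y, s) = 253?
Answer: 242563/253 ≈ 958.75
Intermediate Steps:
E = -629*I*√41/123 (E = 629/(√(128 - 497)) = 629/(√(-369)) = 629/((3*I*√41)) = 629*(-I*√41/123) = -629*I*√41/123 ≈ -32.744*I)
242563/b(E, 609) = 242563/253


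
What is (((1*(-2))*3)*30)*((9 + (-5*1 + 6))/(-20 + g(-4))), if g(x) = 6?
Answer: 900/7 ≈ 128.57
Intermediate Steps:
(((1*(-2))*3)*30)*((9 + (-5*1 + 6))/(-20 + g(-4))) = (((1*(-2))*3)*30)*((9 + (-5*1 + 6))/(-20 + 6)) = (-2*3*30)*((9 + (-5 + 6))/(-14)) = (-6*30)*((9 + 1)*(-1/14)) = -1800*(-1)/14 = -180*(-5/7) = 900/7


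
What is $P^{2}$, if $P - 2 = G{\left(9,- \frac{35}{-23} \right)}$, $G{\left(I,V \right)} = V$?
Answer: $\frac{6561}{529} \approx 12.403$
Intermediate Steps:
$P = \frac{81}{23}$ ($P = 2 - \frac{35}{-23} = 2 - - \frac{35}{23} = 2 + \frac{35}{23} = \frac{81}{23} \approx 3.5217$)
$P^{2} = \left(\frac{81}{23}\right)^{2} = \frac{6561}{529}$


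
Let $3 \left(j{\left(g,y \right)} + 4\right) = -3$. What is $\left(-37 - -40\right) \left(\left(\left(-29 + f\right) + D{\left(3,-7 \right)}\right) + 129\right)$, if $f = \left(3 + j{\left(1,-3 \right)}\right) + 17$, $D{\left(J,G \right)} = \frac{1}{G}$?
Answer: $\frac{2412}{7} \approx 344.57$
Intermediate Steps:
$j{\left(g,y \right)} = -5$ ($j{\left(g,y \right)} = -4 + \frac{1}{3} \left(-3\right) = -4 - 1 = -5$)
$f = 15$ ($f = \left(3 - 5\right) + 17 = -2 + 17 = 15$)
$\left(-37 - -40\right) \left(\left(\left(-29 + f\right) + D{\left(3,-7 \right)}\right) + 129\right) = \left(-37 - -40\right) \left(\left(\left(-29 + 15\right) + \frac{1}{-7}\right) + 129\right) = \left(-37 + 40\right) \left(\left(-14 - \frac{1}{7}\right) + 129\right) = 3 \left(- \frac{99}{7} + 129\right) = 3 \cdot \frac{804}{7} = \frac{2412}{7}$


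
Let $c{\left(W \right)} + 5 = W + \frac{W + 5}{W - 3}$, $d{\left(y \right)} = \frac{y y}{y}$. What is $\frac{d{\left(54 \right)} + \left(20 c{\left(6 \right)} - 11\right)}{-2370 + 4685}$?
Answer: $\frac{409}{6945} \approx 0.058891$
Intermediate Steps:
$d{\left(y \right)} = y$ ($d{\left(y \right)} = \frac{y^{2}}{y} = y$)
$c{\left(W \right)} = -5 + W + \frac{5 + W}{-3 + W}$ ($c{\left(W \right)} = -5 + \left(W + \frac{W + 5}{W - 3}\right) = -5 + \left(W + \frac{5 + W}{-3 + W}\right) = -5 + W + \frac{5 + W}{-3 + W}$)
$\frac{d{\left(54 \right)} + \left(20 c{\left(6 \right)} - 11\right)}{-2370 + 4685} = \frac{54 - \left(11 - 20 \frac{20 + 6^{2} - 42}{-3 + 6}\right)}{-2370 + 4685} = \frac{54 - \left(11 - 20 \frac{20 + 36 - 42}{3}\right)}{2315} = \left(54 - \left(11 - 20 \cdot \frac{1}{3} \cdot 14\right)\right) \frac{1}{2315} = \left(54 + \left(20 \cdot \frac{14}{3} - 11\right)\right) \frac{1}{2315} = \left(54 + \left(\frac{280}{3} - 11\right)\right) \frac{1}{2315} = \left(54 + \frac{247}{3}\right) \frac{1}{2315} = \frac{409}{3} \cdot \frac{1}{2315} = \frac{409}{6945}$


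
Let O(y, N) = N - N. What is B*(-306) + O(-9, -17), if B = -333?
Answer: 101898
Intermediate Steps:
O(y, N) = 0
B*(-306) + O(-9, -17) = -333*(-306) + 0 = 101898 + 0 = 101898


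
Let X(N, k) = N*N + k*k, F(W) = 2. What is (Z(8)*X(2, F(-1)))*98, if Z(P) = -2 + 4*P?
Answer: 23520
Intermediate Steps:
X(N, k) = N² + k²
(Z(8)*X(2, F(-1)))*98 = ((-2 + 4*8)*(2² + 2²))*98 = ((-2 + 32)*(4 + 4))*98 = (30*8)*98 = 240*98 = 23520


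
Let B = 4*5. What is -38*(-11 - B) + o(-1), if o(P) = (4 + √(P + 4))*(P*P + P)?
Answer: 1178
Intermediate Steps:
B = 20
o(P) = (4 + √(4 + P))*(P + P²) (o(P) = (4 + √(4 + P))*(P² + P) = (4 + √(4 + P))*(P + P²))
-38*(-11 - B) + o(-1) = -38*(-11 - 1*20) - (4 + √(4 - 1) + 4*(-1) - √(4 - 1)) = -38*(-11 - 20) - (4 + √3 - 4 - √3) = -38*(-31) - 1*0 = 1178 + 0 = 1178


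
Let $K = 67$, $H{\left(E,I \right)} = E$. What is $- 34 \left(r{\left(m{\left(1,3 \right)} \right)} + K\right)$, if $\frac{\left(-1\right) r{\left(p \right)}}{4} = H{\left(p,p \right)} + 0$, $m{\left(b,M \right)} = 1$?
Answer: $-2142$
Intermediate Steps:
$r{\left(p \right)} = - 4 p$ ($r{\left(p \right)} = - 4 \left(p + 0\right) = - 4 p$)
$- 34 \left(r{\left(m{\left(1,3 \right)} \right)} + K\right) = - 34 \left(\left(-4\right) 1 + 67\right) = - 34 \left(-4 + 67\right) = \left(-34\right) 63 = -2142$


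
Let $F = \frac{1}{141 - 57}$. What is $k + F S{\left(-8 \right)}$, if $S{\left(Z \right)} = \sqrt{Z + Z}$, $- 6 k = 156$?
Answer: $-26 + \frac{i}{21} \approx -26.0 + 0.047619 i$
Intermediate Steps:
$k = -26$ ($k = \left(- \frac{1}{6}\right) 156 = -26$)
$S{\left(Z \right)} = \sqrt{2} \sqrt{Z}$ ($S{\left(Z \right)} = \sqrt{2 Z} = \sqrt{2} \sqrt{Z}$)
$F = \frac{1}{84} \approx 0.011905$
$k + F S{\left(-8 \right)} = -26 + \frac{\sqrt{2} \sqrt{-8}}{84} = -26 + \frac{\sqrt{2} \cdot 2 i \sqrt{2}}{84} = -26 + \frac{4 i}{84} = -26 + \frac{i}{21}$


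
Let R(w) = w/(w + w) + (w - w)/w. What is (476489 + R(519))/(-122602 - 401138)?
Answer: -952979/1047480 ≈ -0.90978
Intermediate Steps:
R(w) = 1/2 (R(w) = w/((2*w)) + 0/w = w*(1/(2*w)) + 0 = 1/2 + 0 = 1/2)
(476489 + R(519))/(-122602 - 401138) = (476489 + 1/2)/(-122602 - 401138) = (952979/2)/(-523740) = (952979/2)*(-1/523740) = -952979/1047480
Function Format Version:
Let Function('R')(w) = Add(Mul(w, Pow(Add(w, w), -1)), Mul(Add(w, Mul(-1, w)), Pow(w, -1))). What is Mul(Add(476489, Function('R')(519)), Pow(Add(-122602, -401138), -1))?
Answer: Rational(-952979, 1047480) ≈ -0.90978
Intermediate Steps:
Function('R')(w) = Rational(1, 2) (Function('R')(w) = Add(Mul(w, Pow(Mul(2, w), -1)), Mul(0, Pow(w, -1))) = Add(Mul(w, Mul(Rational(1, 2), Pow(w, -1))), 0) = Add(Rational(1, 2), 0) = Rational(1, 2))
Mul(Add(476489, Function('R')(519)), Pow(Add(-122602, -401138), -1)) = Mul(Add(476489, Rational(1, 2)), Pow(Add(-122602, -401138), -1)) = Mul(Rational(952979, 2), Pow(-523740, -1)) = Mul(Rational(952979, 2), Rational(-1, 523740)) = Rational(-952979, 1047480)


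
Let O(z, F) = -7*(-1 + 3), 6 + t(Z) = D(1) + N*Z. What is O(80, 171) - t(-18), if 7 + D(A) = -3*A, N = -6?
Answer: -106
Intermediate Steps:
D(A) = -7 - 3*A
t(Z) = -16 - 6*Z (t(Z) = -6 + ((-7 - 3*1) - 6*Z) = -6 + ((-7 - 3) - 6*Z) = -6 + (-10 - 6*Z) = -16 - 6*Z)
O(z, F) = -14 (O(z, F) = -7*2 = -14)
O(80, 171) - t(-18) = -14 - (-16 - 6*(-18)) = -14 - (-16 + 108) = -14 - 1*92 = -14 - 92 = -106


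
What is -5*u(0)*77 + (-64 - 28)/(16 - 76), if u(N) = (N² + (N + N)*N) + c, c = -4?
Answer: 23123/15 ≈ 1541.5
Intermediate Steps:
u(N) = -4 + 3*N² (u(N) = (N² + (N + N)*N) - 4 = (N² + (2*N)*N) - 4 = (N² + 2*N²) - 4 = 3*N² - 4 = -4 + 3*N²)
-5*u(0)*77 + (-64 - 28)/(16 - 76) = -5*(-4 + 3*0²)*77 + (-64 - 28)/(16 - 76) = -5*(-4 + 3*0)*77 - 92/(-60) = -5*(-4 + 0)*77 - 92*(-1/60) = -5*(-4)*77 + 23/15 = 20*77 + 23/15 = 1540 + 23/15 = 23123/15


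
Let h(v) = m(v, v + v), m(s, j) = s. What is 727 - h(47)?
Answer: 680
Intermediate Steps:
h(v) = v
727 - h(47) = 727 - 1*47 = 727 - 47 = 680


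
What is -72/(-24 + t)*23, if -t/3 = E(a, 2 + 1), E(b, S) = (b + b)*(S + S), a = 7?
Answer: 6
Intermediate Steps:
E(b, S) = 4*S*b (E(b, S) = (2*b)*(2*S) = 4*S*b)
t = -252 (t = -12*(2 + 1)*7 = -12*3*7 = -3*84 = -252)
-72/(-24 + t)*23 = -72/(-24 - 252)*23 = -72/(-276)*23 = -72*(-1/276)*23 = (6/23)*23 = 6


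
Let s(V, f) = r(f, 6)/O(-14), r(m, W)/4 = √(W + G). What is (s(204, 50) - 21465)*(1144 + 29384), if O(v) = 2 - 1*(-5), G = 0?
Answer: -655283520 + 122112*√6/7 ≈ -6.5524e+8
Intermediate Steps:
O(v) = 7 (O(v) = 2 + 5 = 7)
r(m, W) = 4*√W (r(m, W) = 4*√(W + 0) = 4*√W)
s(V, f) = 4*√6/7 (s(V, f) = (4*√6)/7 = (4*√6)*(⅐) = 4*√6/7)
(s(204, 50) - 21465)*(1144 + 29384) = (4*√6/7 - 21465)*(1144 + 29384) = (-21465 + 4*√6/7)*30528 = -655283520 + 122112*√6/7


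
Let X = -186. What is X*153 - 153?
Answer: -28611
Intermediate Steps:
X*153 - 153 = -186*153 - 153 = -28458 - 153 = -28611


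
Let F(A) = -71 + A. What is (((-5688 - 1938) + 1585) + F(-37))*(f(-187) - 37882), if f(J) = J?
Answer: 234086281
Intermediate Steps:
(((-5688 - 1938) + 1585) + F(-37))*(f(-187) - 37882) = (((-5688 - 1938) + 1585) + (-71 - 37))*(-187 - 37882) = ((-7626 + 1585) - 108)*(-38069) = (-6041 - 108)*(-38069) = -6149*(-38069) = 234086281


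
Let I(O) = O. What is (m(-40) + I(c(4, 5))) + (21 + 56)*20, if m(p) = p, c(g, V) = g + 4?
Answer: 1508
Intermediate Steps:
c(g, V) = 4 + g
(m(-40) + I(c(4, 5))) + (21 + 56)*20 = (-40 + (4 + 4)) + (21 + 56)*20 = (-40 + 8) + 77*20 = -32 + 1540 = 1508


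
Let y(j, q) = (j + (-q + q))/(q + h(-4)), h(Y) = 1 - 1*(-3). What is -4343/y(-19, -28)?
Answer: -104232/19 ≈ -5485.9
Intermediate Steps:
h(Y) = 4 (h(Y) = 1 + 3 = 4)
y(j, q) = j/(4 + q) (y(j, q) = (j + (-q + q))/(q + 4) = (j + 0)/(4 + q) = j/(4 + q))
-4343/y(-19, -28) = -4343/((-19/(4 - 28))) = -4343/((-19/(-24))) = -4343/((-19*(-1/24))) = -4343/19/24 = -4343*24/19 = -104232/19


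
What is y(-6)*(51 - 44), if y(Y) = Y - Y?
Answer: 0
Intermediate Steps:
y(Y) = 0
y(-6)*(51 - 44) = 0*(51 - 44) = 0*7 = 0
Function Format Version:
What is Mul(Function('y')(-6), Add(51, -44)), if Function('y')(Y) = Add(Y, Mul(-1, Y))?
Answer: 0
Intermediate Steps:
Function('y')(Y) = 0
Mul(Function('y')(-6), Add(51, -44)) = Mul(0, Add(51, -44)) = Mul(0, 7) = 0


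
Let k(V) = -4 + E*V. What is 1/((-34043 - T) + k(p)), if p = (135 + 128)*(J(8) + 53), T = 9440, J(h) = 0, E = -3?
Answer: -1/85304 ≈ -1.1723e-5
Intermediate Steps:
p = 13939 (p = (135 + 128)*(0 + 53) = 263*53 = 13939)
k(V) = -4 - 3*V
1/((-34043 - T) + k(p)) = 1/((-34043 - 1*9440) + (-4 - 3*13939)) = 1/((-34043 - 9440) + (-4 - 41817)) = 1/(-43483 - 41821) = 1/(-85304) = -1/85304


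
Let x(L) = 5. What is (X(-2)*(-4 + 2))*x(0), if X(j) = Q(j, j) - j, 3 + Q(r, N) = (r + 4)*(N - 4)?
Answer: 130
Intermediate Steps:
Q(r, N) = -3 + (-4 + N)*(4 + r) (Q(r, N) = -3 + (r + 4)*(N - 4) = -3 + (4 + r)*(-4 + N) = -3 + (-4 + N)*(4 + r))
X(j) = -19 + j**2 - j (X(j) = (-19 - 4*j + 4*j + j*j) - j = (-19 - 4*j + 4*j + j**2) - j = (-19 + j**2) - j = -19 + j**2 - j)
(X(-2)*(-4 + 2))*x(0) = ((-19 + (-2)**2 - 1*(-2))*(-4 + 2))*5 = ((-19 + 4 + 2)*(-2))*5 = -13*(-2)*5 = 26*5 = 130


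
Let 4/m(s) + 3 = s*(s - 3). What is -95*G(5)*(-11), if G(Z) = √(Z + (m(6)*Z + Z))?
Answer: 1045*√102/3 ≈ 3518.0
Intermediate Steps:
m(s) = 4/(-3 + s*(-3 + s)) (m(s) = 4/(-3 + s*(s - 3)) = 4/(-3 + s*(-3 + s)))
G(Z) = √510*√Z/15 (G(Z) = √(Z + ((4/(-3 + 6² - 3*6))*Z + Z)) = √(Z + ((4/(-3 + 36 - 18))*Z + Z)) = √(Z + ((4/15)*Z + Z)) = √(Z + ((4*(1/15))*Z + Z)) = √(Z + (4*Z/15 + Z)) = √(Z + 19*Z/15) = √(34*Z/15) = √510*√Z/15)
-95*G(5)*(-11) = -19*√510*√5/3*(-11) = -95*√102/3*(-11) = 1045*√102/3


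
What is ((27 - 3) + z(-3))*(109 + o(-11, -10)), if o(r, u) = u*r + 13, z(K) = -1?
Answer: 5336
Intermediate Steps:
o(r, u) = 13 + r*u (o(r, u) = r*u + 13 = 13 + r*u)
((27 - 3) + z(-3))*(109 + o(-11, -10)) = ((27 - 3) - 1)*(109 + (13 - 11*(-10))) = (24 - 1)*(109 + (13 + 110)) = 23*(109 + 123) = 23*232 = 5336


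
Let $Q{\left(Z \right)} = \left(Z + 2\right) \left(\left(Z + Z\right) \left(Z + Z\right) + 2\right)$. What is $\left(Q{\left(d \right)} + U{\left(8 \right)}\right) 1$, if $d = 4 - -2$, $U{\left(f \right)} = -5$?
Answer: $1163$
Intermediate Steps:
$d = 6$ ($d = 4 + 2 = 6$)
$Q{\left(Z \right)} = \left(2 + Z\right) \left(2 + 4 Z^{2}\right)$ ($Q{\left(Z \right)} = \left(2 + Z\right) \left(2 Z 2 Z + 2\right) = \left(2 + Z\right) \left(4 Z^{2} + 2\right) = \left(2 + Z\right) \left(2 + 4 Z^{2}\right)$)
$\left(Q{\left(d \right)} + U{\left(8 \right)}\right) 1 = \left(\left(4 + 2 \cdot 6 + 4 \cdot 6^{3} + 8 \cdot 6^{2}\right) - 5\right) 1 = \left(\left(4 + 12 + 4 \cdot 216 + 8 \cdot 36\right) - 5\right) 1 = \left(\left(4 + 12 + 864 + 288\right) - 5\right) 1 = \left(1168 - 5\right) 1 = 1163 \cdot 1 = 1163$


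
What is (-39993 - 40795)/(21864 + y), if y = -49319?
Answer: 4252/1445 ≈ 2.9426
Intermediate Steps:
(-39993 - 40795)/(21864 + y) = (-39993 - 40795)/(21864 - 49319) = -80788/(-27455) = -80788*(-1/27455) = 4252/1445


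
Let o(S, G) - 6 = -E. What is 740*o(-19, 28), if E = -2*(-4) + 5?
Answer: -5180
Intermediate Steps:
E = 13 (E = 8 + 5 = 13)
o(S, G) = -7 (o(S, G) = 6 - 1*13 = 6 - 13 = -7)
740*o(-19, 28) = 740*(-7) = -5180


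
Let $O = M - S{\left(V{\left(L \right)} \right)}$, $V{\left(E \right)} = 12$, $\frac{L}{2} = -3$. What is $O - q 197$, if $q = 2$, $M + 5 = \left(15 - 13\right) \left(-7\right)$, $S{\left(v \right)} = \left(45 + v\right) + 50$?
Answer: $-520$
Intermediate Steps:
$L = -6$ ($L = 2 \left(-3\right) = -6$)
$S{\left(v \right)} = 95 + v$
$M = -19$ ($M = -5 + \left(15 - 13\right) \left(-7\right) = -5 + 2 \left(-7\right) = -5 - 14 = -19$)
$O = -126$ ($O = -19 - \left(95 + 12\right) = -19 - 107 = -126$)
$O - q 197 = -126 - 2 \cdot 197 = -126 - 394 = -520$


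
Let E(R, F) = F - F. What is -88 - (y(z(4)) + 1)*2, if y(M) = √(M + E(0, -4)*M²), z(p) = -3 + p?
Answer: -92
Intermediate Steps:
E(R, F) = 0
y(M) = √M (y(M) = √(M + 0*M²) = √(M + 0) = √M)
-88 - (y(z(4)) + 1)*2 = -88 - (√(-3 + 4) + 1)*2 = -88 - (√1 + 1)*2 = -88 - (1 + 1)*2 = -88 - 2*2 = -88 - 1*4 = -88 - 4 = -92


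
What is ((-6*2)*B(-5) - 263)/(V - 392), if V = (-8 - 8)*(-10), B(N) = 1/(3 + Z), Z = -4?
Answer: 251/232 ≈ 1.0819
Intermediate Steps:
B(N) = -1 (B(N) = 1/(3 - 4) = 1/(-1) = -1)
V = 160 (V = -16*(-10) = 160)
((-6*2)*B(-5) - 263)/(V - 392) = (-6*2*(-1) - 263)/(160 - 392) = (-12*(-1) - 263)/(-232) = (12 - 263)*(-1/232) = -251*(-1/232) = 251/232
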